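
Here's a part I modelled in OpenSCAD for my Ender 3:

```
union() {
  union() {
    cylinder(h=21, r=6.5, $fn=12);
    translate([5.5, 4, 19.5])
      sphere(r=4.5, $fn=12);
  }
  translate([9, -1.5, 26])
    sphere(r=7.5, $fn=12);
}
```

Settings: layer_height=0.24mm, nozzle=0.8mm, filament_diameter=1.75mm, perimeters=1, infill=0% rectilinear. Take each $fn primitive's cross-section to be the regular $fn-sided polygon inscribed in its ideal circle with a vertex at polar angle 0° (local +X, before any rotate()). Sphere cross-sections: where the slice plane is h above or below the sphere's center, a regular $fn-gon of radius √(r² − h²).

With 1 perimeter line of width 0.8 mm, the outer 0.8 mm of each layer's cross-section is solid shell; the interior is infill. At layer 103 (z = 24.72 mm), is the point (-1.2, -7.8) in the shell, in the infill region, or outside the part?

At z = 24.72 mm: the cylinder is not intersected at this z (z outside [0, 21]); the sphere at (5.5, 4) is absent (|z−center|=5.220 > r=4.5); Combining (union): nothing is present at this height; the sphere at (9, -1.5): section is a regular 12-gon, circumradius = √(r²−h²) = √(7.5²−1.28²) = 7.390; Combining (union): only the r=7.5 sphere at (9, -1.5) is present, so the union is just that shape — 1 connected region. Overall, the cross-section is a single solid region. The nearest boundary edge runs (1.61, -1.50)→(2.60, -5.19); distance from the point to it = 4.61 mm. The point is not inside any of the regions above, so it lies outside the cross-section (4.61 mm from the nearest boundary).

outside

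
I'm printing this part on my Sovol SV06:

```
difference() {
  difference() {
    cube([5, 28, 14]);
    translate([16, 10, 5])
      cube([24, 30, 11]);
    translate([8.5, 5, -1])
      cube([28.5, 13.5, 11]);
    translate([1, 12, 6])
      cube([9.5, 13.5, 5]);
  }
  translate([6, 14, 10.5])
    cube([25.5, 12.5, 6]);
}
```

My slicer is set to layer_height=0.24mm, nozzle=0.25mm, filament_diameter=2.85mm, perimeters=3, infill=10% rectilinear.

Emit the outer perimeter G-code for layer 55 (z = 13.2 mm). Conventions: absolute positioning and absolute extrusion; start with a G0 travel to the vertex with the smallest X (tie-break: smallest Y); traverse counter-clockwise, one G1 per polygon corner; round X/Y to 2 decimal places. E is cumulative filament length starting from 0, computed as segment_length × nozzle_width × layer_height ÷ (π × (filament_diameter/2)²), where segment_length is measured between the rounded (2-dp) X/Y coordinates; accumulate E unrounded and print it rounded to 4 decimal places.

At z = 13.2 mm: the cube (footprint 5×28) is included at this height; the 24×30 cube at (16, 10) contributes its full rectangle; the cube at (8.5, 5) does not reach this height (z outside [-1, 10]); the cube at (1, 12) is not intersected at this z (z outside [6, 11]); Subtracting the remaining from the first: starting from the 5×28 cube, the 24×30 cube at (16, 10) misses the remaining region (no effect) — 1 connected region; the cube at (6, 14) is present — its section is the full 25.5×12.5 rectangle; Taking the first minus the rest: starting from the result so far, the 25.5×12.5 cube at (6, 14) misses the remaining region (no effect) — 1 connected region. The outline is a single polygon with 4 vertices. Extrusion per mm of travel: 0.25 × 0.24 / (π × 1.425²) = 0.009405. Accumulating E over each segment gives final E = 0.6207.

G0 X0.00 Y0.00 Z13.20
G1 X5.00 Y0.00 E0.0470
G1 X5.00 Y28.00 E0.3104
G1 X0.00 Y28.00 E0.3574
G1 X0.00 Y0.00 E0.6207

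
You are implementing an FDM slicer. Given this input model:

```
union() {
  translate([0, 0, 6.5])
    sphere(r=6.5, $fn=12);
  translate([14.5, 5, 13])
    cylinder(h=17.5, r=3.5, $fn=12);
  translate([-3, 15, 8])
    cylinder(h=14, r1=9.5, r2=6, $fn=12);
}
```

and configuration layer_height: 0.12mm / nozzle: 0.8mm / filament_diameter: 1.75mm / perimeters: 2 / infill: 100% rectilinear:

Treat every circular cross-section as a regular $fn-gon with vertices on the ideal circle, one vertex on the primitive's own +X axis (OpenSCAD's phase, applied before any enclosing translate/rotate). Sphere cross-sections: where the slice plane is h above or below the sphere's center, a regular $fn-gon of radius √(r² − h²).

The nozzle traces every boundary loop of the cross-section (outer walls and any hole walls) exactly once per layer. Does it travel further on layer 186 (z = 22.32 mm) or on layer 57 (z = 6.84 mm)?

layer 57 (z = 6.84 mm)

Layer 186 (z = 22.32): the sphere does not reach this height (|z−center|=15.820 > r=6.5); the r=3.5 cylinder at (14.5, 5) gives a regular 12-gon of circumradius 3.5 (constant along its height) (perimeter = 2·12·3.500·sin(180°/12) = 21.74 mm); the cone at (-3, 15) is not intersected at this z (z outside [8, 22]); Taking the union: only the r=3.5 cylinder at (14.5, 5) is present, so the union is just that shape — boundary = 21.74 mm. So its perimeter = 21.74 mm. Layer 57 (z = 6.84): the r=6.5 sphere slices to a regular 12-gon of circumradius 6.491 (√(r²−h²) with h=0.34 from center) (perimeter = 2·12·6.491·sin(180°/12) = 40.32 mm); the cylinder at (14.5, 5) is not intersected at this z (z outside [13, 30.5]); the cone at (-3, 15) does not reach this height (z outside [8, 22]); Combining (union): only the r=6.5 sphere is present, so the union is just that shape — boundary = 40.32 mm. So its perimeter = 40.32 mm. Layer 57 is larger (40.32 vs 21.74 mm).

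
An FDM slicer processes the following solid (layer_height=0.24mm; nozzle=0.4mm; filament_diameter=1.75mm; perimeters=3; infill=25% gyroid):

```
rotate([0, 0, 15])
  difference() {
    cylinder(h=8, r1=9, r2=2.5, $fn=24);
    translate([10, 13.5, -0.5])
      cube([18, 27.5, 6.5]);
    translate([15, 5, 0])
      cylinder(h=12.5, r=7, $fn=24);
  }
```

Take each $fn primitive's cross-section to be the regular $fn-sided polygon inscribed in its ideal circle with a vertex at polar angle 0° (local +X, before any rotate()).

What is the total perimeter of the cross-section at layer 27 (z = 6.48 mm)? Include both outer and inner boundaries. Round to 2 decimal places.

23.40 mm

At z = 6.48 mm: the cone (r1=9→r2=2.5) has section circumradius 3.735 here — a regular 24-gon (perimeter = 2·24·3.735·sin(180°/24) = 23.40 mm); the cube at (10, 13.5) does not reach this height (z outside [-0.5, 6]); the r=7 cylinder at (15, 5) contributes a regular 24-gon of circumradius 7 (perimeter = 2·24·7.000·sin(180°/24) = 43.86 mm); After the difference (first − rest): starting from the cone, the r=7 cylinder at (15, 5) misses the remaining region (no effect) — boundary = 23.40 mm; (rotated 15° about Z; rotation is an isometry so areas/perimeters/island counts are preserved). Overall, the cross-section is a single solid region. Total boundary length (outer) = 23.40 mm.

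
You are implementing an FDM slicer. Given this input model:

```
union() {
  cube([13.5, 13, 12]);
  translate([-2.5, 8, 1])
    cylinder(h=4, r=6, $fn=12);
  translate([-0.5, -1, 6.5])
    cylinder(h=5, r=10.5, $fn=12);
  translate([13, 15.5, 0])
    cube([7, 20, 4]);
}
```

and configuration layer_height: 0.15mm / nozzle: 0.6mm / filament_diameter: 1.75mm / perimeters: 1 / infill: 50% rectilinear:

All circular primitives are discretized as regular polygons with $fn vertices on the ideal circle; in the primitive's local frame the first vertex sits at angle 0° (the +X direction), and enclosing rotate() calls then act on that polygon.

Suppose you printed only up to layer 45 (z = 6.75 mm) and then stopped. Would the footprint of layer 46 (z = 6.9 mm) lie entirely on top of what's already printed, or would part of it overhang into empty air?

entirely on top

Compare the two slices. At z = 6.75: the 13.5×13 cube contributes its full rectangle (area 175.50 mm²); the cylinder at (-2.5, 8) is not intersected at this z (z outside [1, 5]); the r=10.5 cylinder at (-0.5, -1) gives a regular 12-gon of circumradius 10.5 (constant along its height) (area = (12/2)·10.500²·sin(360°/12) = 330.75 mm²); the cube at (13, 15.5) is absent (z outside [0, 4]); Merging all regions: the regions partially overlap — summed areas 506.25 mm² minus the doubly-counted overlap 67.60 mm² gives 438.65 mm² — area = 438.65 mm². At z = 6.9: the 13.5×13 cube contributes its full rectangle (area 175.50 mm²); the cylinder at (-2.5, 8) does not reach this height (z outside [1, 5]); the r=10.5 cylinder at (-0.5, -1) gives a regular 12-gon of circumradius 10.5 (constant along its height) (area = (12/2)·10.500²·sin(360°/12) = 330.75 mm²); the cube at (13, 15.5) does not reach this height (z outside [0, 4]); Merging all regions: the regions partially overlap — summed areas 506.25 mm² minus the doubly-counted overlap 67.60 mm² gives 438.65 mm² — area = 438.65 mm². Checking containment: the cross-section at z = 6.9 is a subset of the cross-section at z = 6.75.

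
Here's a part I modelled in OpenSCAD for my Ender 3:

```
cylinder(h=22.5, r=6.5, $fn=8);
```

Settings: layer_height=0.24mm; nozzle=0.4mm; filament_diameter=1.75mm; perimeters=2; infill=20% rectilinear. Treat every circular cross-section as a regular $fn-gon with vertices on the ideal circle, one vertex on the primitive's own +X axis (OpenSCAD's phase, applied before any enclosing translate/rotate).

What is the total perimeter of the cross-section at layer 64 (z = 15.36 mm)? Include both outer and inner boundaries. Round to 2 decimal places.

39.80 mm

At z = 15.36 mm: the cylinder: section is a regular 8-gon, circumradius r=6.5 (perimeter = 2·8·6.500·sin(180°/8) = 39.80 mm). Overall, the cross-section is a single solid region. Total boundary length (outer) = 39.80 mm.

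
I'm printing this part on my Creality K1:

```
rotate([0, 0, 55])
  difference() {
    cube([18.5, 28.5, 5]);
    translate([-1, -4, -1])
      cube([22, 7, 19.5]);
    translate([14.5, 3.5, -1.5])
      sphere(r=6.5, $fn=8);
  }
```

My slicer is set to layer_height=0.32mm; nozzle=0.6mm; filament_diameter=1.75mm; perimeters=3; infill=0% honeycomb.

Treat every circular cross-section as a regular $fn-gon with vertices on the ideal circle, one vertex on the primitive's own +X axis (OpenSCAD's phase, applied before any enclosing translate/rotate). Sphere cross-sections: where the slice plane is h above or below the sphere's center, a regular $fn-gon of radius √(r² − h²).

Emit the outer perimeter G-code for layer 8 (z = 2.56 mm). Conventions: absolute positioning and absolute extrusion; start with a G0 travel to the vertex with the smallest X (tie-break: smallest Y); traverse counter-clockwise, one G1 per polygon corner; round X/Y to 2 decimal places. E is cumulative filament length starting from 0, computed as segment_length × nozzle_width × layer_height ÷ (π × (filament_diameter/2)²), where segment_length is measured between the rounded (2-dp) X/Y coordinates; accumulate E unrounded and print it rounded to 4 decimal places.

At z = 2.56 mm: the 18.5×28.5 cube contributes its full rectangle; the cube at (-1, -4) (footprint 22×7) is included at this height; the sphere at (14.5, 3.5): section is a regular 8-gon, circumradius = √(r²−h²) = √(6.5²−4.06²) = 5.076; Taking the first minus the rest: starting from the 18.5×28.5 cube, the 22×7 cube at (-1, -4) partially overlaps it — only the 55.50 mm² overlap (of its 154.00 mm²) is removed, clipping the outline; the r=6.5 sphere at (14.5, 3.5) partially overlaps it — only the 39.53 mm² overlap (of its 72.88 mm²) is removed, clipping the outline — 1 connected region; (whole slice rotated 55° about Z — lengths, areas and connectivity unchanged). The outline is a single polygon with 9 vertices. Extrusion per mm of travel: 0.6 × 0.32 / (π × 0.875²) = 0.079824. Accumulating E over each segment gives final E = 7.1296.

G0 X-23.35 Y16.35 Z2.56
G1 X-2.46 Y1.72 E2.0358
G1 X3.07 Y9.61 E2.8049
G1 X2.54 Y9.73 E2.8483
G1 X0.45 Y13.00 E3.1581
G1 X1.29 Y16.80 E3.4687
G1 X4.57 Y18.88 E3.7788
G1 X5.62 Y18.65 E3.8646
G1 X-12.73 Y31.50 E5.6528
G1 X-23.35 Y16.35 E7.1296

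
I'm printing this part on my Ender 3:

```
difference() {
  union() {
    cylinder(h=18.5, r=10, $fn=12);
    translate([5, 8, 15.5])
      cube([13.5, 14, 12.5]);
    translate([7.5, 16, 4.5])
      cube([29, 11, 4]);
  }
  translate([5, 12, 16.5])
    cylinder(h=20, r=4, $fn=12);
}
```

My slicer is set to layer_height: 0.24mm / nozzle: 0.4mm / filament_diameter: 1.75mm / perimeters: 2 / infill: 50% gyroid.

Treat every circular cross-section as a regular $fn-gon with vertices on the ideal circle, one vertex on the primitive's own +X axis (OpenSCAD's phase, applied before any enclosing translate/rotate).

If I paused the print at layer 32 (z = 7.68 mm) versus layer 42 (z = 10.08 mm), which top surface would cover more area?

Layer 32 (z = 7.68): the r=10 cylinder contributes a regular 12-gon of circumradius 10 (area = (12/2)·10.000²·sin(360°/12) = 300.00 mm²); the cube at (5, 8) does not reach this height (z outside [15.5, 28]); the cube at (7.5, 16) (footprint 29×11) is included at this height (area 319.00 mm²); Merging all regions: the 2 present regions are separate (no shared area or edge), so areas and boundary lengths simply add and each stays a separate island — area = 619.00 mm²; the cylinder at (5, 12) does not reach this height (z outside [16.5, 36.5]); After the difference (first − rest): none of the subtracted shapes is present at this height, so the result so far is unchanged — area = 619.00 mm². So its area = 619.00 mm². Layer 42 (z = 10.08): the r=10 cylinder contributes a regular 12-gon of circumradius 10 (area = (12/2)·10.000²·sin(360°/12) = 300.00 mm²); the cube at (5, 8) is absent (z outside [15.5, 28]); the cube at (7.5, 16) is absent (z outside [4.5, 8.5]); Merging all regions: only the r=10 cylinder is present, so the union is just that shape — area = 300.00 mm²; the cylinder at (5, 12) does not reach this height (z outside [16.5, 36.5]); Subtracting the remaining from the first: none of the subtracted shapes is present at this height, so the result so far is unchanged — area = 300.00 mm². So its area = 300.00 mm². Layer 32 is larger (619.00 vs 300.00 mm²).

layer 32 (z = 7.68 mm)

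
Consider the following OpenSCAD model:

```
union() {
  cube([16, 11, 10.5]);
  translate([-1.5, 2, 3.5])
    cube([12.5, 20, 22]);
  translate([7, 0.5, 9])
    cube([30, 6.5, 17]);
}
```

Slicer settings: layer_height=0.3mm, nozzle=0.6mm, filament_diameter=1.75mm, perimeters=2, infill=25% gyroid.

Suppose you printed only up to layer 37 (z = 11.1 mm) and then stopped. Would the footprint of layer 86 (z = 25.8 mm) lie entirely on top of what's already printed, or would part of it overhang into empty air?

Compare the two slices. At z = 11.1: the cube does not reach this height (z outside [0, 10.5]); the cube at (-1.5, 2) is present — its section is the full 12.5×20 rectangle (area 250.00 mm²); the 30×6.5 cube at (7, 0.5) contributes its full rectangle (area 195.00 mm²); Taking the union: the regions partially overlap — summed areas 445.00 mm² minus the doubly-counted overlap 20.00 mm² gives 425.00 mm² — area = 425.00 mm². At z = 25.8: the cube is absent (z outside [0, 10.5]); the cube at (-1.5, 2) is absent (z outside [3.5, 25.5]); the cube at (7, 0.5) (footprint 30×6.5) is included at this height (area 195.00 mm²); Taking the union: only the 30×6.5 cube at (7, 0.5) is present, so the union is just that shape — area = 195.00 mm². Checking containment: the cross-section at z = 25.8 is a subset of the cross-section at z = 11.1.

entirely on top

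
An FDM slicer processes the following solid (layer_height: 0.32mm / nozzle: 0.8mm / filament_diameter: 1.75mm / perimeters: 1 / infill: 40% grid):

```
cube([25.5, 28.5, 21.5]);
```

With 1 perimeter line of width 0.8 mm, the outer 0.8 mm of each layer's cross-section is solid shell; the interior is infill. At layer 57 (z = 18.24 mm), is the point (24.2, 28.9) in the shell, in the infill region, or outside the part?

outside

At z = 18.24 mm: the cube (footprint 25.5×28.5) is included at this height. Overall, the cross-section is a single solid region. The nearest boundary edge runs (25.50, 28.50)→(0.00, 28.50); distance from the point to it = 0.40 mm. The point is not inside any of the regions above, so it lies outside the cross-section (0.40 mm from the nearest boundary).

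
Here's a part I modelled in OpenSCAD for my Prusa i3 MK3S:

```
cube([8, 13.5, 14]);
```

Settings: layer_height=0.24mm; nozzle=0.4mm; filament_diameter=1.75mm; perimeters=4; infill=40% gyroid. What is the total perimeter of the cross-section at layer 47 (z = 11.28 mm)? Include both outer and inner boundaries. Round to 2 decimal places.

At z = 11.28 mm: the cube (footprint 8×13.5) is included at this height (perimeter 43.00 mm). Overall, the cross-section is a single solid region. Total boundary length (outer) = 43.00 mm.

43.00 mm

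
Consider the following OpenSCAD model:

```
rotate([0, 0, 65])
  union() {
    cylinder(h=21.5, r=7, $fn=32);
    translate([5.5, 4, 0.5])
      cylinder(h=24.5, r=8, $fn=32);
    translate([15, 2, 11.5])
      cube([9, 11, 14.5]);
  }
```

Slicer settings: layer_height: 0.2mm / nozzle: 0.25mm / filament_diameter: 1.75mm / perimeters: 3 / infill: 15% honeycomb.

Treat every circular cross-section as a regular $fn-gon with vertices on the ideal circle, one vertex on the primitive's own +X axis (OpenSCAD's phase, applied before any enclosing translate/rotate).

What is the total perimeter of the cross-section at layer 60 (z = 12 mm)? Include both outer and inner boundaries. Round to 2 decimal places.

At z = 12 mm: the r=7 cylinder gives a regular 32-gon of circumradius 7 (constant along its height) (perimeter = 2·32·7.000·sin(180°/32) = 43.91 mm); the cylinder at (5.5, 4): section is a regular 32-gon, circumradius r=8 (perimeter = 2·32·8.000·sin(180°/32) = 50.18 mm); the cube at (15, 2) (footprint 9×11) is included at this height (perimeter 40.00 mm); Combining (union): the regions partially overlap (shared area 77.10 mm²), so the edge portions inside another operand are dropped and the merged outline is re-measured after clipping — boundary = 101.32 mm; (rotated 65° about Z; rotation is an isometry so areas/perimeters/island counts are preserved). Overall, the cross-section has 2 separate islands. Total boundary length (outer) = 101.32 mm.

101.32 mm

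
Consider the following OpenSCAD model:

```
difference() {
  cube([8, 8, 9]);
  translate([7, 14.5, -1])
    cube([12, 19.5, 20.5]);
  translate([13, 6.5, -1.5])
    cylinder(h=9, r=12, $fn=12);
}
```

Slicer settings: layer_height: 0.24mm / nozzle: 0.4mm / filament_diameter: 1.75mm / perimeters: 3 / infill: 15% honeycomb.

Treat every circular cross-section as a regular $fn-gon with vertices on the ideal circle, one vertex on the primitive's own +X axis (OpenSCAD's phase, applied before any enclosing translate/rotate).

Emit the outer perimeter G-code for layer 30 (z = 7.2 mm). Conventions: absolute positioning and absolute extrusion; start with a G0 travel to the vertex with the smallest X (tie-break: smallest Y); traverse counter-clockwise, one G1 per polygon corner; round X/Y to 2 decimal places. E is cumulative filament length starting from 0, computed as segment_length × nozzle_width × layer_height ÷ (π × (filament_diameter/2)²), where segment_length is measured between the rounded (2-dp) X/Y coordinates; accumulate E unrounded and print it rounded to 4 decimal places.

At z = 7.2 mm: the cube (footprint 8×8) is included at this height; the cube at (7, 14.5) is present — its section is the full 12×19.5 rectangle; the r=12 cylinder at (13, 6.5) gives a regular 12-gon of circumradius 12 (constant along its height); After the difference (first − rest): starting from the 8×8 cube, the 12×19.5 cube at (7, 14.5) misses the remaining region (no effect); the r=12 cylinder at (13, 6.5) partially overlaps it — only the 49.95 mm² overlap (of its 432.00 mm²) is removed, clipping the outline — 1 connected region. The outline is a single polygon with 6 vertices. Extrusion per mm of travel: 0.4 × 0.24 / (π × 0.875²) = 0.039912. Accumulating E over each segment gives final E = 0.8374.

G0 X0.00 Y0.00 Z7.20
G1 X3.11 Y0.00 E0.1241
G1 X2.61 Y0.50 E0.1523
G1 X1.00 Y6.50 E0.4003
G1 X1.40 Y8.00 E0.4623
G1 X0.00 Y8.00 E0.5181
G1 X0.00 Y0.00 E0.8374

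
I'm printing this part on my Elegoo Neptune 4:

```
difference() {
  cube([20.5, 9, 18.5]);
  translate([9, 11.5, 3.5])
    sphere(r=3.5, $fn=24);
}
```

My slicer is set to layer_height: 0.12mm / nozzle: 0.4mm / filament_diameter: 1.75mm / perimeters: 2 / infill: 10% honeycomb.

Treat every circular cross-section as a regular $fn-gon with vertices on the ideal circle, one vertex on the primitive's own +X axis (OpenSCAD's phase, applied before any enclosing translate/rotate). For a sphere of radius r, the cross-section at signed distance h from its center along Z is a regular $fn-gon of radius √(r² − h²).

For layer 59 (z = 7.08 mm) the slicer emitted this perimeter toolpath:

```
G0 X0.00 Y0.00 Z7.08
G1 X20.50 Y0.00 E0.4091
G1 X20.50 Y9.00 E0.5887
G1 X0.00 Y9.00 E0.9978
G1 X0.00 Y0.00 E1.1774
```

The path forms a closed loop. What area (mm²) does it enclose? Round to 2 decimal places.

184.50 mm²

Apply the shoelace formula to the sequence of (X, Y) vertices; enclosed area = 184.50 mm².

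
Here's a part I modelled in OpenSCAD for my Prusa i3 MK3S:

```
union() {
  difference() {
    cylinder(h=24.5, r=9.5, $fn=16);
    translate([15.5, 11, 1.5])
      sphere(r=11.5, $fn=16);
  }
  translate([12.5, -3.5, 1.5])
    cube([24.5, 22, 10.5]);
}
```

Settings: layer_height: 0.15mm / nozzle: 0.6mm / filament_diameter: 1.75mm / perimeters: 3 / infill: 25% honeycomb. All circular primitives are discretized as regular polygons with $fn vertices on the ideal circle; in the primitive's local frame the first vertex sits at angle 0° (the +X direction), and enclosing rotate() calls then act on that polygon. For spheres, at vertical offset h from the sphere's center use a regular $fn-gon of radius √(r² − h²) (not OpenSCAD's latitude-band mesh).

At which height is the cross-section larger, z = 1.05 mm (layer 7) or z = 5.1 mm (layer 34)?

Layer 7 (z = 1.05): the r=9.5 cylinder gives a regular 16-gon of circumradius 9.5 (constant along its height) (area = (16/2)·9.500²·sin(360°/16) = 276.30 mm²); the r=11.5 sphere at (15.5, 11) contributes a regular 16-gon of circumradius √(11.5²−0.45²) = 11.491 (area = (16/2)·11.491²·sin(360°/16) = 404.26 mm²); Taking the first minus the rest: starting from the r=9.5 cylinder (276.30 mm²), the r=11.5 sphere at (15.5, 11) partially overlaps it — only the 9.46 mm² overlap (of its 404.26 mm²) is removed, clipping the outline — area = 266.83 mm²; the cube at (12.5, -3.5) is not intersected at this z (z outside [1.5, 12]); Taking the union: only that combined region is present, so the union is just that shape — area = 266.83 mm². So its area = 266.83 mm². Layer 34 (z = 5.1): the r=9.5 cylinder gives a regular 16-gon of circumradius 9.5 (constant along its height) (area = (16/2)·9.500²·sin(360°/16) = 276.30 mm²); the sphere at (15.5, 11): section is a regular 16-gon, circumradius = √(r²−h²) = √(11.5²−3.6²) = 10.922 (area = (16/2)·10.922²·sin(360°/16) = 365.20 mm²); After the difference (first − rest): starting from the r=9.5 cylinder (276.30 mm²), the r=11.5 sphere at (15.5, 11) partially overlaps it — only the 5.31 mm² overlap (of its 365.20 mm²) is removed, clipping the outline — area = 270.98 mm²; the cube at (12.5, -3.5) (footprint 24.5×22) is included at this height (area 539.00 mm²); Taking the union: the 2 present regions are separate (no shared area or edge), so areas and boundary lengths simply add and each stays a separate island — area = 809.98 mm². So its area = 809.98 mm². Layer 34 is larger (809.98 vs 266.83 mm²).

layer 34 (z = 5.1 mm)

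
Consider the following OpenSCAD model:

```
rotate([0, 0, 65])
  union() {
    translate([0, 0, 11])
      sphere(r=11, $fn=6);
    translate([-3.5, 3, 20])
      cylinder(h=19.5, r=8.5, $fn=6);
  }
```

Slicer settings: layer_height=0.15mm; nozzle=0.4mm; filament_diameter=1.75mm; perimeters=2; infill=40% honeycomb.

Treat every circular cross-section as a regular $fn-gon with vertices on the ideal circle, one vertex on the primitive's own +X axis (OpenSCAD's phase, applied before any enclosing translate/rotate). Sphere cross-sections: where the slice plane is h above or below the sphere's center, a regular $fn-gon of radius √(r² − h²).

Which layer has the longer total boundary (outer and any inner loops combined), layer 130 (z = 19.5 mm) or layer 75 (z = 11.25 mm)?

layer 75 (z = 11.25 mm)

Layer 130 (z = 19.5): the r=11 sphere contributes a regular 6-gon of circumradius √(11²−8.5²) = 6.982 (perimeter = 2·6·6.982·sin(180°/6) = 41.89 mm); the cylinder at (-3.5, 3) is absent (z outside [20, 39.5]); Merging all regions: only the r=11 sphere is present, so the union is just that shape — boundary = 41.89 mm; (whole slice rotated 65° about Z — lengths, areas and connectivity unchanged). So its perimeter = 41.89 mm. Layer 75 (z = 11.25): the r=11 sphere slices to a regular 6-gon of circumradius 10.997 (√(r²−h²) with h=0.25 from center) (perimeter = 2·6·10.997·sin(180°/6) = 65.98 mm); the cylinder at (-3.5, 3) does not reach this height (z outside [20, 39.5]); Combining (union): only the r=11 sphere is present, so the union is just that shape — boundary = 65.98 mm; (whole slice rotated 65° about Z — lengths, areas and connectivity unchanged). So its perimeter = 65.98 mm. Layer 75 is larger (65.98 vs 41.89 mm).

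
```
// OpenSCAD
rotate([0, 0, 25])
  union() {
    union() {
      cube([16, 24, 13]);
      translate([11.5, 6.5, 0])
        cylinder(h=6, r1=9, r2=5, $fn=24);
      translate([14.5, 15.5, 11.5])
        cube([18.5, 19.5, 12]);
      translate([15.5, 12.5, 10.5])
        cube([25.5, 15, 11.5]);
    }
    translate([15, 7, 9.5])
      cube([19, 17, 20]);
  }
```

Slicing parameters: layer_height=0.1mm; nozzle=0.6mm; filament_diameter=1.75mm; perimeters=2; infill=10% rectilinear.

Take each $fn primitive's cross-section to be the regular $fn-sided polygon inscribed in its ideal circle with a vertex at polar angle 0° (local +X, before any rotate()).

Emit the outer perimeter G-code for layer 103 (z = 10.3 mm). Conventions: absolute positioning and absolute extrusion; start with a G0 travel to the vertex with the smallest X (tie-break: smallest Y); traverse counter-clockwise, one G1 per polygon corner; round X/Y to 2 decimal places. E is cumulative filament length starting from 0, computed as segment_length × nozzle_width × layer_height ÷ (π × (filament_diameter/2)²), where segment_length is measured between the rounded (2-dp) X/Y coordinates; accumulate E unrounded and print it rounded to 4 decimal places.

At z = 10.3 mm: the cube is present — its section is the full 16×24 rectangle; the cone at (11.5, 6.5) does not reach this height (z outside [0, 6]); the cube at (14.5, 15.5) is not intersected at this z (z outside [11.5, 23.5]); the cube at (15.5, 12.5) is absent (z outside [10.5, 22]); Combining (union): only the 16×24 cube is present, so the union is just that shape — 1 connected region; the cube at (15, 7) (footprint 19×17) is included at this height; Combining (union): the regions partially overlap (shared area 17.00 mm²), so overlapping operands fuse into one piece — 1 connected region; (whole slice rotated 25° about Z — lengths, areas and connectivity unchanged). The outline is a single polygon with 6 vertices. Extrusion per mm of travel: 0.6 × 0.1 / (π × 0.875²) = 0.024945. Accumulating E over each segment gives final E = 2.8938.

G0 X-10.14 Y21.75 Z10.30
G1 X0.00 Y0.00 E0.5986
G1 X14.50 Y6.76 E0.9977
G1 X11.54 Y13.11 E1.1725
G1 X27.86 Y20.71 E1.6216
G1 X20.67 Y36.12 E2.0457
G1 X-10.14 Y21.75 E2.8938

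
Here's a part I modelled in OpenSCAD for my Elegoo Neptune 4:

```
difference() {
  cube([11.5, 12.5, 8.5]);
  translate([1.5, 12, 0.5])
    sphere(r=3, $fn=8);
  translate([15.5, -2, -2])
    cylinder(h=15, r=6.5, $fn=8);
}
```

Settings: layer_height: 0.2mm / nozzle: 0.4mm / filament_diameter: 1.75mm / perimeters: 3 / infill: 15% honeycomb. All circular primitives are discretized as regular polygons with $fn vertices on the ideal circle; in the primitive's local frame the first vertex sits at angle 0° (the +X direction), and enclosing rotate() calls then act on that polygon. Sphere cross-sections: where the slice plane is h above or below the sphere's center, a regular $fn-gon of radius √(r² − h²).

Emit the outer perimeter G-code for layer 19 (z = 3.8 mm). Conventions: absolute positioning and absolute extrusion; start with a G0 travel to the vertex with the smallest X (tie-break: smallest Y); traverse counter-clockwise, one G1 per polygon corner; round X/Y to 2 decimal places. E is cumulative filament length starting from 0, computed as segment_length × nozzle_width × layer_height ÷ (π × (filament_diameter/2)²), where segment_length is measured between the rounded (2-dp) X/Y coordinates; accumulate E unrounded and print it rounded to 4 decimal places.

At z = 3.8 mm: the cube is present — its section is the full 11.5×12.5 rectangle; the sphere at (1.5, 12) does not reach this height (|z−center|=3.300 > r=3); the r=6.5 cylinder at (15.5, -2) gives a regular 8-gon of circumradius 6.5 (constant along its height); Taking the first minus the rest: starting from the 11.5×12.5 cube, the r=6.5 cylinder at (15.5, -2) partially overlaps it — only the 3.02 mm² overlap (of its 119.50 mm²) is removed, clipping the outline — 1 connected region. The outline is a single polygon with 6 vertices. Extrusion per mm of travel: 0.4 × 0.2 / (π × 0.875²) = 0.033260. Accumulating E over each segment gives final E = 1.5615.

G0 X0.00 Y0.00 Z3.80
G1 X9.83 Y0.00 E0.3269
G1 X10.90 Y2.60 E0.4205
G1 X11.50 Y2.84 E0.4420
G1 X11.50 Y12.50 E0.7632
G1 X0.00 Y12.50 E1.1457
G1 X0.00 Y0.00 E1.5615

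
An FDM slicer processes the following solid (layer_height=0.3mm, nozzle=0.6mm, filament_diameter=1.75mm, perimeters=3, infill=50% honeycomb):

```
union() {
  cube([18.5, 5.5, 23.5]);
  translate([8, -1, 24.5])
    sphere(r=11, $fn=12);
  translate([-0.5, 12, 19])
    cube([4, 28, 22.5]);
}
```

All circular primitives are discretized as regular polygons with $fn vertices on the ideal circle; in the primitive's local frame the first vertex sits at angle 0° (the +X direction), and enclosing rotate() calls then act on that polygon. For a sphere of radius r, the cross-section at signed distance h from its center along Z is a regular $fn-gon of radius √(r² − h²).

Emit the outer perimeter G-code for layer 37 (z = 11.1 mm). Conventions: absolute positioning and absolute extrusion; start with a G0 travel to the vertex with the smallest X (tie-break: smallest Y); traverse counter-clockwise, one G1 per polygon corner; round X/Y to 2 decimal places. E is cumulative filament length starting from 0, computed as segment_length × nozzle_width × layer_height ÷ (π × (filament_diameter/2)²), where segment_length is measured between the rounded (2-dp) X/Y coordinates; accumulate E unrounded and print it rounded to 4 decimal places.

At z = 11.1 mm: the cube is present — its section is the full 18.5×5.5 rectangle; the sphere at (8, -1) is absent (|z−center|=13.400 > r=11); the cube at (-0.5, 12) is not intersected at this z (z outside [19, 41.5]); Taking the union: only the 18.5×5.5 cube is present, so the union is just that shape — 1 connected region. The outline is a single polygon with 4 vertices. Extrusion per mm of travel: 0.6 × 0.3 / (π × 0.875²) = 0.074835. Accumulating E over each segment gives final E = 3.5921.

G0 X0.00 Y0.00 Z11.10
G1 X18.50 Y0.00 E1.3845
G1 X18.50 Y5.50 E1.7960
G1 X0.00 Y5.50 E3.1805
G1 X0.00 Y0.00 E3.5921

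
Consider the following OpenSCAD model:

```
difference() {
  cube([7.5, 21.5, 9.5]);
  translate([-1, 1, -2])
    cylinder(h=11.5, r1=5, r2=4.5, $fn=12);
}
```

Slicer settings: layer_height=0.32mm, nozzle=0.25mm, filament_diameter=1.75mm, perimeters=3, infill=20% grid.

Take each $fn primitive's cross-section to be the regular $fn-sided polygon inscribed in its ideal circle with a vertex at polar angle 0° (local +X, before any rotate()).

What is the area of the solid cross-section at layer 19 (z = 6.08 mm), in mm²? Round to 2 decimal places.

At z = 6.08 mm: the cube is present — its section is the full 7.5×21.5 rectangle (area 161.25 mm²); the cone at (-1, 1) contributes a regular 12-gon of circumradius 4.649 (interpolated between r1=5 and r2=4.5 at t=0.703) (area = (12/2)·4.649²·sin(360°/12) = 64.83 mm²); Taking the first minus the rest: starting from the 7.5×21.5 cube (161.25 mm²), the cone at (-1, 1) partially overlaps it — only the 15.21 mm² overlap (of its 64.83 mm²) is removed, clipping the outline — area = 146.04 mm². Overall, the cross-section is a single solid region. Net area = 146.04 mm².

146.04 mm²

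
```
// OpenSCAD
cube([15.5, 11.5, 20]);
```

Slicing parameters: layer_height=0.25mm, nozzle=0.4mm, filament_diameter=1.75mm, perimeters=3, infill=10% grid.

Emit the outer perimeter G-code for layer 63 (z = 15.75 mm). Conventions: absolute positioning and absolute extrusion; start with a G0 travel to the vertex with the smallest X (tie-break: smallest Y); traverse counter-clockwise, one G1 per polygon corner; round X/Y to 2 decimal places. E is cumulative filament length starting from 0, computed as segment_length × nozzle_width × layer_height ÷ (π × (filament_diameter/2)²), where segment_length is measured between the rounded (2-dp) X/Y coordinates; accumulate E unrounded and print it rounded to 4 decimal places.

At z = 15.75 mm: the 15.5×11.5 cube contributes its full rectangle. The outline is a single polygon with 4 vertices. Extrusion per mm of travel: 0.4 × 0.25 / (π × 0.875²) = 0.041575. Accumulating E over each segment gives final E = 2.2451.

G0 X0.00 Y0.00 Z15.75
G1 X15.50 Y0.00 E0.6444
G1 X15.50 Y11.50 E1.1225
G1 X0.00 Y11.50 E1.7669
G1 X0.00 Y0.00 E2.2451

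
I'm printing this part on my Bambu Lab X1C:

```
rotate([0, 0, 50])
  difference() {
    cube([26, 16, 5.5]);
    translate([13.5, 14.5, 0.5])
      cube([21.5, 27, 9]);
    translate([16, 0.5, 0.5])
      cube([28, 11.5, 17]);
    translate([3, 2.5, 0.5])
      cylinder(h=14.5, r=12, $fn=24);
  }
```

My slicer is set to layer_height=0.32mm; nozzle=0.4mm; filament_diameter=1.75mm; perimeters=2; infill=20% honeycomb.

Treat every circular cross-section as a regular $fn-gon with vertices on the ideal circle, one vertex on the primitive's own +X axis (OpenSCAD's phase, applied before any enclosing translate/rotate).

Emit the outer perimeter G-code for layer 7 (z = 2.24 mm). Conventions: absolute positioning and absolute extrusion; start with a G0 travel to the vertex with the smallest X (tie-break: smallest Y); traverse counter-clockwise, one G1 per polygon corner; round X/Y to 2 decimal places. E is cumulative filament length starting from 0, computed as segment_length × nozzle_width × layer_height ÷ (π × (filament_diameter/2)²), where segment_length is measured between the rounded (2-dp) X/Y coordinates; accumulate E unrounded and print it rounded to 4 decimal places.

G0 X-12.26 Y10.28 Z2.24
G1 X-10.81 Y9.07 E0.1005
G1 X-9.18 Y11.62 E0.2616
G1 X-6.87 Y13.73 E0.4281
G1 X-4.09 Y15.18 E0.5949
G1 X-1.03 Y15.86 E0.7617
G1 X2.10 Y15.72 E0.9285
G1 X5.08 Y14.78 E1.0947
G1 X7.73 Y13.10 E1.2617
G1 X9.43 Y11.24 E1.3958
G1 X16.71 Y19.92 E1.9987
G1 X16.33 Y20.24 E2.0251
G1 X9.90 Y12.58 E2.5573
G1 X1.09 Y19.97 E3.1693
G1 X7.52 Y27.63 E3.7015
G1 X5.60 Y29.24 E3.8348
G1 X-2.43 Y19.66 E4.5001
G1 X-3.58 Y20.63 E4.5801
G1 X-12.26 Y10.28 E5.2990

At z = 2.24 mm: the 26×16 cube contributes its full rectangle; the 21.5×27 cube at (13.5, 14.5) contributes its full rectangle; the 28×11.5 cube at (16, 0.5) contributes its full rectangle; the r=12 cylinder at (3, 2.5) contributes a regular 24-gon of circumradius 12; Subtracting the remaining from the first: starting from the 26×16 cube, the 21.5×27 cube at (13.5, 14.5) partially overlaps it — only the 18.75 mm² overlap (of its 580.50 mm²) is removed, clipping the outline; the 28×11.5 cube at (16, 0.5) partially overlaps it — only the 115.00 mm² overlap (of its 322.00 mm²) is removed, clipping the outline; the r=12 cylinder at (3, 2.5) partially overlaps it — only the 184.31 mm² overlap (of its 447.24 mm²) is removed, clipping the outline — 1 connected region; (whole slice rotated 50° about Z — lengths, areas and connectivity unchanged). The outline is a single polygon with 18 vertices. Extrusion per mm of travel: 0.4 × 0.32 / (π × 0.875²) = 0.053216. Accumulating E over each segment gives final E = 5.2990.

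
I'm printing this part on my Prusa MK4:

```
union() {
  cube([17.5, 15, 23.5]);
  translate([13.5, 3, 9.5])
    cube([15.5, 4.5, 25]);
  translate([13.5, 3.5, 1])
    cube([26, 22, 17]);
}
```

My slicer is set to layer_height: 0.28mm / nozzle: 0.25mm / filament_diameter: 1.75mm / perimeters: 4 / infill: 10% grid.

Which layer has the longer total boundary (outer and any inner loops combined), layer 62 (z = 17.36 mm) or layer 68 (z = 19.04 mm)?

Layer 62 (z = 17.36): the cube (footprint 17.5×15) is included at this height (perimeter 65.00 mm); the cube at (13.5, 3) (footprint 15.5×4.5) is included at this height (perimeter 40.00 mm); the cube at (13.5, 3.5) is present — its section is the full 26×22 rectangle (perimeter 96.00 mm); Taking the union: the regions partially overlap (shared area 110.00 mm²), so the edge portions inside another operand are dropped and the merged outline is re-measured after clipping — boundary = 130.00 mm. So its perimeter = 130.00 mm. Layer 68 (z = 19.04): the 17.5×15 cube contributes its full rectangle (perimeter 65.00 mm); the cube at (13.5, 3) (footprint 15.5×4.5) is included at this height (perimeter 40.00 mm); the cube at (13.5, 3.5) is absent (z outside [1, 18]); Combining (union): the regions partially overlap (shared area 18.00 mm²), so the edge portions inside another operand are dropped and the merged outline is re-measured after clipping — boundary = 88.00 mm. So its perimeter = 88.00 mm. Layer 62 is larger (130.00 vs 88.00 mm).

layer 62 (z = 17.36 mm)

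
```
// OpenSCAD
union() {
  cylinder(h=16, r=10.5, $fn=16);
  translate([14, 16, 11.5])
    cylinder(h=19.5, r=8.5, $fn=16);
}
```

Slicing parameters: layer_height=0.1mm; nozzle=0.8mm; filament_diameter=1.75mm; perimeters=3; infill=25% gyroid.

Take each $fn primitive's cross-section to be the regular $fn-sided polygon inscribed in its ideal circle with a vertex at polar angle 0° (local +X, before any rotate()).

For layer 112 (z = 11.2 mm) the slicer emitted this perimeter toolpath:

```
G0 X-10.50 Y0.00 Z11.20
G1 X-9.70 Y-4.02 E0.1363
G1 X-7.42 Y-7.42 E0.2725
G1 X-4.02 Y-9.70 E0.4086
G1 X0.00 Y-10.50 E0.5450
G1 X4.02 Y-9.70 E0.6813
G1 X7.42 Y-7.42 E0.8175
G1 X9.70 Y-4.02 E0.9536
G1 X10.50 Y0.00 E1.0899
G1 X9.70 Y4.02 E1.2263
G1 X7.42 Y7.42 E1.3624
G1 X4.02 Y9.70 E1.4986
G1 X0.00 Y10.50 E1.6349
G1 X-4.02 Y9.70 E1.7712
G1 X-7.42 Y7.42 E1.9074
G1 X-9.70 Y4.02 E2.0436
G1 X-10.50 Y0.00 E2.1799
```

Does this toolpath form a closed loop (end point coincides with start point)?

Start point (G0): (-10.50, 0.00). End point (last G1): the path returns to the start — closed.

yes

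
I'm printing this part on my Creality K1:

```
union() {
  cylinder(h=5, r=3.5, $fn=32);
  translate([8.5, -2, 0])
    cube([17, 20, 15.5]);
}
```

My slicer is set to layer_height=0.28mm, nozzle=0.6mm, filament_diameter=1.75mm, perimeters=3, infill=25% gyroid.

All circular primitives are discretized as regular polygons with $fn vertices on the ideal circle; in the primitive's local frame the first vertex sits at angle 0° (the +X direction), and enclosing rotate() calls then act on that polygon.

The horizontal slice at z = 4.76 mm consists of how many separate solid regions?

2

At z = 4.76 mm: the cylinder: section is a regular 32-gon, circumradius r=3.5; the 17×20 cube at (8.5, -2) contributes its full rectangle; Taking the union: the 2 present regions are separate (no shared area or edge), so areas and boundary lengths simply add and each stays a separate island — 2 connected regions. The result has 2 disconnected regions.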